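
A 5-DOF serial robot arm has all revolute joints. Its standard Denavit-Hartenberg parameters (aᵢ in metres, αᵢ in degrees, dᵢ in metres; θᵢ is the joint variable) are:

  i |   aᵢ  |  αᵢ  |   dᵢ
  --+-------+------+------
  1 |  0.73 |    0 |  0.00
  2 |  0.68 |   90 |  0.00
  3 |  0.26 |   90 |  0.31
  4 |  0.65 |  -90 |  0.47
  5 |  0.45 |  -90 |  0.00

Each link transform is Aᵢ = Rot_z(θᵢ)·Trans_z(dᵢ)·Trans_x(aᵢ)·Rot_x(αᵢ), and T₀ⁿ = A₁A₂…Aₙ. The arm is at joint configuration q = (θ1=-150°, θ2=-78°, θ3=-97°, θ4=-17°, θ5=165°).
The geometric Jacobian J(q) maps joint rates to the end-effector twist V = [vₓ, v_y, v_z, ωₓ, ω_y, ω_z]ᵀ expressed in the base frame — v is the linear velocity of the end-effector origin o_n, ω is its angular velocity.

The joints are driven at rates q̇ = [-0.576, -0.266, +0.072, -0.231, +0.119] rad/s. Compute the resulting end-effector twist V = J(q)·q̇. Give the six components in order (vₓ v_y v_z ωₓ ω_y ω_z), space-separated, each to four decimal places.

o_n = [-0.6308, 0.0027, -0.4194]
J₁: ẑ×o_n = [-0.0027, -0.6308, 0.0000], ω = ẑ
J2: z=[0.0000, 0.0000, 1.0000] o=[-0.6322, -0.3650, 0.0000] → [-0.3677, 0.0014, 0.0000, 0.0000, 0.0000, 1.0000]
J3: z=[0.7431, 0.6691, 0.0000] o=[-1.0872, 0.1403, 0.0000] → [-0.2806, 0.3117, -0.4077, 0.7431, 0.6691, 0.0000]
J4: z=[0.6641, -0.7376, 0.1219] o=[-0.8356, 0.3242, -0.2581] → [0.1582, 0.1321, -0.0625, 0.6641, -0.7376, 0.1219]
J5: z=[0.7345, 0.6134, -0.2902] o=[-0.6140, -0.2059, -0.8177] → [0.3049, -0.2877, 0.1635, 0.7345, 0.6134, -0.2902]
V = J·q̇ = [0.0789, 0.3207, 0.0045, -0.0125, 0.2916, -0.9047]

0.0789 0.3207 0.0045 -0.0125 0.2916 -0.9047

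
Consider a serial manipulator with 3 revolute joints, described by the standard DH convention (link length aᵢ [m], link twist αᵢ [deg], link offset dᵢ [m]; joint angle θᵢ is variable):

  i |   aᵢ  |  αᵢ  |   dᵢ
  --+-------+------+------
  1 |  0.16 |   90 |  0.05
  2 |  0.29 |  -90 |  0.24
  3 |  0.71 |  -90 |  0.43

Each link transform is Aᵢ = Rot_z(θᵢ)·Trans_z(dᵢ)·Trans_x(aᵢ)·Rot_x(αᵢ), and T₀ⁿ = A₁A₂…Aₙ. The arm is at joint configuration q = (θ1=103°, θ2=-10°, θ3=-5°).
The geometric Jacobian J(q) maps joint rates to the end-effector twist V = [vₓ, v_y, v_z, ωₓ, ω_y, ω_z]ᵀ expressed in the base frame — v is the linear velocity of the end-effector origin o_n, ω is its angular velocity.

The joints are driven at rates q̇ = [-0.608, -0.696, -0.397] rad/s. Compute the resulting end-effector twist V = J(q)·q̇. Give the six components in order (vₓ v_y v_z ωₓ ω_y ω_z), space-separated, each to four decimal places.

o_n = [0.0204, 1.2535, 0.3003]
J₁: ẑ×o_n = [-1.2535, 0.0204, 0.0000], ω = ẑ
J2: z=[0.9744, 0.2250, 0.0000] o=[-0.0360, 0.1559, 0.0500] → [0.0563, -0.2439, 1.0568, 0.9744, 0.2250, 0.0000]
J3: z=[-0.0391, 0.1692, 0.9848] o=[0.1336, 0.4882, -0.0004] → [-0.7029, -0.0997, -0.0107, -0.0391, 0.1692, 0.9848]
V = J·q̇ = [1.0020, 0.1969, -0.7313, -0.6627, -0.2237, -0.9990]

1.0020 0.1969 -0.7313 -0.6627 -0.2237 -0.9990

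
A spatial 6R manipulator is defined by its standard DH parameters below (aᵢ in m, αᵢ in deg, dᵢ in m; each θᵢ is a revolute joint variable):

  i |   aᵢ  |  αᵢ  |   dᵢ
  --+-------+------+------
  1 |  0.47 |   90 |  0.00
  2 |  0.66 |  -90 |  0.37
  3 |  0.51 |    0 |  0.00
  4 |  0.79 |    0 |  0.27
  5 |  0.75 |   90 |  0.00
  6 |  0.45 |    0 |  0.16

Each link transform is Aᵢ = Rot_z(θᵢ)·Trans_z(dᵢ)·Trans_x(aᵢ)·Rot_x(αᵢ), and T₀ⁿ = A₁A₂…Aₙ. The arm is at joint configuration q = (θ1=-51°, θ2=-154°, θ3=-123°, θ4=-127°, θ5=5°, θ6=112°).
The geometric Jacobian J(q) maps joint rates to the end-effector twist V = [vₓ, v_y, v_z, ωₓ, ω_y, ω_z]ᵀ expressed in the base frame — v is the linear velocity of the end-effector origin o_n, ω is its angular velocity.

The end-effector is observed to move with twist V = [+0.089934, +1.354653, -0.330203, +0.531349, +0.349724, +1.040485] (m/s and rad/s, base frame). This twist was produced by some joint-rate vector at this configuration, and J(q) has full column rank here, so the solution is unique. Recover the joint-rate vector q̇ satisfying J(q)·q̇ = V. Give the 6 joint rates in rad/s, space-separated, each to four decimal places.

o_n = [0.8980, -0.2521, -0.6226]
J₁: ẑ×o_n = [0.2521, 0.8980, -0.0000], ω = ẑ
J2: z=[-0.7771, -0.6293, 0.0000] o=[0.2958, -0.3653, 0.0000] → [0.3918, -0.4839, 0.2911, -0.7771, -0.6293, 0.0000]
J3: z=[0.2759, -0.3407, -0.8988] o=[-0.3651, -0.1371, -0.2893] → [0.0102, -1.0433, 0.3986, 0.2759, -0.3407, -0.8988]
J4: z=[0.2759, -0.3407, -0.8988] o=[-0.5404, -0.6003, -0.1676] → [0.4680, -1.1673, 0.5861, 0.2759, -0.3407, -0.8988]
J5: z=[0.2759, -0.3407, -0.8988] o=[0.2639, -0.4138, -0.2918] → [0.2580, -0.4787, 0.2606, 0.2759, -0.3407, -0.8988]
J6: z=[-0.1842, 0.8990, -0.3973] o=[0.9714, -0.2075, -0.1528] → [-0.4401, -0.0574, 0.0742, -0.1842, 0.8990, -0.3973]
q̇ = J⁺·V = [0.7140, -0.7260, -0.5570, 0.1340, 0.1570, -0.2200]

0.7140 -0.7260 -0.5570 0.1340 0.1570 -0.2200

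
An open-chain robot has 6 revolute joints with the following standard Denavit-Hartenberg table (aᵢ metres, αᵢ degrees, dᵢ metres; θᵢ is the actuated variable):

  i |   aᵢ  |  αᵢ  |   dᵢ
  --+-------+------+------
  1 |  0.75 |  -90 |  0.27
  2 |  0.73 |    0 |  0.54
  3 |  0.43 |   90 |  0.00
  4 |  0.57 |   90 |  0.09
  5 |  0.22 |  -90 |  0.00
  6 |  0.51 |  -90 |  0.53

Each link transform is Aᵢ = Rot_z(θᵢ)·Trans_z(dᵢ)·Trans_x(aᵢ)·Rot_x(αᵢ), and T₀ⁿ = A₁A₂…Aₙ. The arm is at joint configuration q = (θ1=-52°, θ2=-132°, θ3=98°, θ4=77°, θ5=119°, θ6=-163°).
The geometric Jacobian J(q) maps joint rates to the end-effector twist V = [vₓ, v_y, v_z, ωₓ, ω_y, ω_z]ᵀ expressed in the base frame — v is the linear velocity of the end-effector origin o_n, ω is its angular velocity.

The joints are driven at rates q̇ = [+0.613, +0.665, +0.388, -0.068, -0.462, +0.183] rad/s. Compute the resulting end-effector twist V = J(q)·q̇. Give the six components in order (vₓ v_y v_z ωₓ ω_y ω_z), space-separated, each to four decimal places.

0.1942 0.3193 -0.2864 0.5946 0.8648 0.2112

o_n = [1.2003, -0.3399, 0.8314]
J₁: ẑ×o_n = [0.3399, 1.2003, -0.0000], ω = ẑ
J2: z=[0.7880, 0.6157, 0.0000] o=[0.4617, -0.5910, 0.2700] → [0.3456, -0.4424, -0.2568, 0.7880, 0.6157, 0.0000]
J3: z=[0.7880, 0.6157, 0.0000] o=[0.5865, 0.1264, 0.8125] → [0.0116, -0.0149, -0.7453, 0.7880, 0.6157, 0.0000]
J4: z=[-0.3443, 0.4407, 0.8290] o=[0.8060, -0.1545, 1.0529] → [0.0560, 0.2506, -0.1100, -0.3443, 0.4407, 0.8290]
J5: z=[0.3201, -0.7750, 0.5449] o=[1.2781, 0.1433, 1.1993] → [0.5484, 0.0754, -0.2149, 0.3201, -0.7750, 0.5449]
J6: z=[-0.6051, -0.6098, -0.5119] o=[1.1177, 0.1798, 1.3454] → [0.0474, -0.3533, 0.3648, -0.6051, -0.6098, -0.5119]
V = J·q̇ = [0.1942, 0.3193, -0.2864, 0.5946, 0.8648, 0.2112]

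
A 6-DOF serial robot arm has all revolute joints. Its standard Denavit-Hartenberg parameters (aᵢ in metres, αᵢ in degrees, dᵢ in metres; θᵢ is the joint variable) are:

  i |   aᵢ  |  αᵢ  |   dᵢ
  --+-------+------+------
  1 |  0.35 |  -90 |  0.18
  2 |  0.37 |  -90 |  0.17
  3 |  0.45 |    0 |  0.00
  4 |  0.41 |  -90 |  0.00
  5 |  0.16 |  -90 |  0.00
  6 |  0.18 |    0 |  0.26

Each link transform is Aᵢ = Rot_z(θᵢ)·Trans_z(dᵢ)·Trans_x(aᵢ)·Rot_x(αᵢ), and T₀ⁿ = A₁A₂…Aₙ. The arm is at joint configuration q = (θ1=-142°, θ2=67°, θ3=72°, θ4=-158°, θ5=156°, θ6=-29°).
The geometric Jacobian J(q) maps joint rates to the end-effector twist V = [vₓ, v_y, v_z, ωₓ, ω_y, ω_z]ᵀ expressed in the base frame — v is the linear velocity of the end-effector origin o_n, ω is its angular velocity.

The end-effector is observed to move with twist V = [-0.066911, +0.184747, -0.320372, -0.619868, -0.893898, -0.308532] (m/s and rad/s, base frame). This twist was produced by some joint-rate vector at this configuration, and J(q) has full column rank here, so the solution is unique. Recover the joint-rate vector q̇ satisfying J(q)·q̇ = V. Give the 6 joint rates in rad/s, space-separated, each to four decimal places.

-0.7030 -0.0310 -0.4590 0.1480 0.0180 -0.8750

o_n = [-0.5348, -0.1008, -0.4120]
J₁: ẑ×o_n = [0.1008, -0.5348, 0.0000], ω = ẑ
J2: z=[0.6157, -0.7880, 0.0000] o=[-0.2758, -0.2155, 0.1800] → [0.4665, 0.3645, -0.1335, 0.6157, -0.7880, 0.0000]
J3: z=[0.7254, 0.5667, -0.3907] o=[-0.2851, -0.4384, -0.1606] → [-0.0106, 0.2800, 0.3865, 0.7254, 0.5667, -0.3907]
J4: z=[0.7254, 0.5667, -0.3907] o=[-0.5914, -0.1347, -0.2886] → [-0.0567, 0.0674, -0.0075, 0.7254, 0.5667, -0.3907]
J5: z=[-0.3501, -0.1850, -0.9183] o=[-0.3484, -0.4638, -0.3149] → [0.3513, 0.1372, -0.1616, -0.3501, -0.1850, -0.9183]
J6: z=[0.4216, 0.8443, -0.3308] o=[-0.4822, -0.3834, -0.2801] → [-0.0179, 0.0730, 0.1636, 0.4216, 0.8443, -0.3308]
q̇ = J⁺·V = [-0.7030, -0.0310, -0.4590, 0.1480, 0.0180, -0.8750]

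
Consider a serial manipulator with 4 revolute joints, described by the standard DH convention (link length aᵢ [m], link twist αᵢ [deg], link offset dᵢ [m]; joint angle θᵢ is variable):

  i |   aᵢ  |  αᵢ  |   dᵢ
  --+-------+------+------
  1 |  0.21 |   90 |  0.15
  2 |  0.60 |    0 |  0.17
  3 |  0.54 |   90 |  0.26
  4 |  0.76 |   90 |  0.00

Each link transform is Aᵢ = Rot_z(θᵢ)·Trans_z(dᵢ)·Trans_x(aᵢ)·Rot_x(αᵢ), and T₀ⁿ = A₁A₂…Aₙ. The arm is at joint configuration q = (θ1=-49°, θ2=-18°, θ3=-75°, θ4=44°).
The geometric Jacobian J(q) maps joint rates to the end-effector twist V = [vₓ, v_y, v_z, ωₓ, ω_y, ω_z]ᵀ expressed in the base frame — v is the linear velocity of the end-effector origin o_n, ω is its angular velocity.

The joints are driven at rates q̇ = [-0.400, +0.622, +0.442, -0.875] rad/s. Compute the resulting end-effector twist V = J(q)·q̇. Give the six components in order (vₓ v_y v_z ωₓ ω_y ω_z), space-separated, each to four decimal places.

0.7085 -0.5271 -0.1669 -0.2297 -1.3575 -0.4458

o_n = [-0.2481, -1.1747, -1.1206]
J₁: ẑ×o_n = [1.1747, -0.2481, 0.0000], ω = ẑ
J2: z=[-0.7547, -0.6561, 0.0000] o=[0.1378, -0.1585, 0.1500] → [0.8336, -0.9589, 0.5138, -0.7547, -0.6561, 0.0000]
J3: z=[-0.7547, -0.6561, 0.0000] o=[0.3838, -0.7007, -0.0354] → [0.7120, -0.8190, -0.0569, -0.7547, -0.6561, 0.0000]
J4: z=[-0.6552, 0.7537, 0.0523] o=[0.1691, -0.8499, -0.5747] → [-0.3945, -0.3795, 0.5272, -0.6552, 0.7537, 0.0523]
V = J·q̇ = [0.7085, -0.5271, -0.1669, -0.2297, -1.3575, -0.4458]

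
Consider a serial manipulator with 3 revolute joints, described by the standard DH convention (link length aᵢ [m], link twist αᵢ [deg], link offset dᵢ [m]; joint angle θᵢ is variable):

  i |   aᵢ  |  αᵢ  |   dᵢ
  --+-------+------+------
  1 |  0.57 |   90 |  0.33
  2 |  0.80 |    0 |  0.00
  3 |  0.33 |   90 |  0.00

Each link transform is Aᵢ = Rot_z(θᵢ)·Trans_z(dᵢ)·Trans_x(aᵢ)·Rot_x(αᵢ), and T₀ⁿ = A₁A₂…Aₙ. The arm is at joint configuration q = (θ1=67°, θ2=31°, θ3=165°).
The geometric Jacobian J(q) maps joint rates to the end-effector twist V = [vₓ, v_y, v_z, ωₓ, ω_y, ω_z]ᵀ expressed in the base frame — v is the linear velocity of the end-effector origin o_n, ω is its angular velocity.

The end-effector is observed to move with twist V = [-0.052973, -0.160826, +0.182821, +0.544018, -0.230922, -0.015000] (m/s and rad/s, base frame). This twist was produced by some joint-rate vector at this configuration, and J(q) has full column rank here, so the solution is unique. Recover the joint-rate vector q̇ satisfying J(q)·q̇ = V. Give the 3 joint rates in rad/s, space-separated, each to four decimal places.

o_n = [0.3667, 0.8639, 0.6511]
J₁: ẑ×o_n = [-0.8639, 0.3667, 0.0000], ω = ẑ
J2: z=[0.9205, -0.3907, 0.0000] o=[0.2227, 0.5247, 0.3300] → [-0.1255, -0.2955, 0.3685, 0.9205, -0.3907, 0.0000]
J3: z=[0.9205, -0.3907, 0.0000] o=[0.4907, 1.1559, 0.7420] → [0.0355, 0.0837, -0.3172, 0.9205, -0.3907, 0.0000]
q̇ = J⁺·V = [-0.0150, 0.5400, 0.0510]

-0.0150 0.5400 0.0510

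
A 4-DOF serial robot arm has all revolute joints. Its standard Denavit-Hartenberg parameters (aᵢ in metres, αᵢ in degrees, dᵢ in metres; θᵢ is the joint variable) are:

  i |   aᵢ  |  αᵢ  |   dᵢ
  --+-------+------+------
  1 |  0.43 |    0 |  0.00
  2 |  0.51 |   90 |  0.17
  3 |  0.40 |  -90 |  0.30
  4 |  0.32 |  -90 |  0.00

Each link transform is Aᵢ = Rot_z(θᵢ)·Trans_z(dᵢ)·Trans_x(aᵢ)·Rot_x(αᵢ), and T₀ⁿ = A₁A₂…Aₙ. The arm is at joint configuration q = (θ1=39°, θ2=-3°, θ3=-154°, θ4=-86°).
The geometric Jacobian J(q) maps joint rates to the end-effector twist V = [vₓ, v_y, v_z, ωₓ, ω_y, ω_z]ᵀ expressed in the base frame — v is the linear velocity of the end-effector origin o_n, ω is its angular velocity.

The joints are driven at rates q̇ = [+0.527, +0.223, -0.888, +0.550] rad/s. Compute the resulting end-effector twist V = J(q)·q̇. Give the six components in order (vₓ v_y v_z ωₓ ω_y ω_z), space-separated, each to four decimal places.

-0.0923 0.3488 0.2601 -0.3269 0.8601 0.2557

o_n = [0.8037, -0.1537, -0.0151]
J₁: ẑ×o_n = [0.1537, 0.8037, -0.0000], ω = ẑ
J2: z=[0.0000, 0.0000, 1.0000] o=[0.3342, 0.2706, 0.0000] → [0.4243, 0.4695, -0.0000, 0.0000, 0.0000, 1.0000]
J3: z=[0.5878, -0.8090, 0.0000] o=[0.7468, 0.5704, 0.1700] → [0.1498, 0.1088, -0.3796, 0.5878, -0.8090, 0.0000]
J4: z=[0.3546, 0.2577, -0.8988] o=[0.6323, 0.1164, -0.0053] → [-0.2452, -0.1506, -0.1399, 0.3546, 0.2577, -0.8988]
V = J·q̇ = [-0.0923, 0.3488, 0.2601, -0.3269, 0.8601, 0.2557]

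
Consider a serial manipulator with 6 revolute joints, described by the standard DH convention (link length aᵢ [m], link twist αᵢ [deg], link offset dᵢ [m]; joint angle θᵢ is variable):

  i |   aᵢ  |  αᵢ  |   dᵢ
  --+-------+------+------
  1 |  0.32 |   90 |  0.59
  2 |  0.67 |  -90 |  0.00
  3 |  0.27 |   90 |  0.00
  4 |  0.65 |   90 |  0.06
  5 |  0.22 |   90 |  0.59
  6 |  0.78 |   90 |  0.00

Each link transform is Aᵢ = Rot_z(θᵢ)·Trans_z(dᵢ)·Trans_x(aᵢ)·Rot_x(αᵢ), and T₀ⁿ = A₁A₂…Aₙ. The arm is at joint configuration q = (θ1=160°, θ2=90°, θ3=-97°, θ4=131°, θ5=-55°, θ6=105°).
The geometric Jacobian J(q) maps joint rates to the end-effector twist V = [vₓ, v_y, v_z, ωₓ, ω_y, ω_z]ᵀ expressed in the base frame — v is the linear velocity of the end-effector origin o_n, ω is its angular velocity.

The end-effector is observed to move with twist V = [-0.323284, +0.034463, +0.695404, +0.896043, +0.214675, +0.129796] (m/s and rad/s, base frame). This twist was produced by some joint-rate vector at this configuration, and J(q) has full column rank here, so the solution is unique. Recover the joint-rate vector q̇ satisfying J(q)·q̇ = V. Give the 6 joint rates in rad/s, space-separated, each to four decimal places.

-0.1440 -0.2530 0.9820 0.0800 0.4050 0.7750

o_n = [1.2827, 0.4257, 1.1115]
J₁: ẑ×o_n = [-0.4257, 1.2827, 0.0000], ω = ẑ
J2: z=[0.3420, 0.9397, 0.0000] o=[-0.3007, 0.1094, 0.5900] → [0.4901, -0.1784, -1.3798, 0.3420, 0.9397, 0.0000]
J3: z=[0.9397, -0.3420, 0.0000] o=[-0.3007, 0.1094, 1.2600] → [0.0508, 0.1395, 0.8388, 0.9397, -0.3420, 0.0000]
J4: z=[-0.0417, -0.1145, -0.9925] o=[-0.2090, 0.3613, 1.2271] → [0.0772, -1.4855, 0.1682, -0.0417, -0.1145, -0.9925]
J5: z=[0.8727, 0.4795, -0.0920] o=[0.1047, -0.2111, 1.2195] → [0.0068, -0.0141, -0.0091, 0.8727, 0.4795, -0.0920]
J6: z=[-0.3746, 0.7784, 0.5038] o=[0.6885, -0.0173, 1.3542] → [-0.4121, 0.2085, -0.6286, -0.3746, 0.7784, 0.5038]
q̇ = J⁺·V = [-0.1440, -0.2530, 0.9820, 0.0800, 0.4050, 0.7750]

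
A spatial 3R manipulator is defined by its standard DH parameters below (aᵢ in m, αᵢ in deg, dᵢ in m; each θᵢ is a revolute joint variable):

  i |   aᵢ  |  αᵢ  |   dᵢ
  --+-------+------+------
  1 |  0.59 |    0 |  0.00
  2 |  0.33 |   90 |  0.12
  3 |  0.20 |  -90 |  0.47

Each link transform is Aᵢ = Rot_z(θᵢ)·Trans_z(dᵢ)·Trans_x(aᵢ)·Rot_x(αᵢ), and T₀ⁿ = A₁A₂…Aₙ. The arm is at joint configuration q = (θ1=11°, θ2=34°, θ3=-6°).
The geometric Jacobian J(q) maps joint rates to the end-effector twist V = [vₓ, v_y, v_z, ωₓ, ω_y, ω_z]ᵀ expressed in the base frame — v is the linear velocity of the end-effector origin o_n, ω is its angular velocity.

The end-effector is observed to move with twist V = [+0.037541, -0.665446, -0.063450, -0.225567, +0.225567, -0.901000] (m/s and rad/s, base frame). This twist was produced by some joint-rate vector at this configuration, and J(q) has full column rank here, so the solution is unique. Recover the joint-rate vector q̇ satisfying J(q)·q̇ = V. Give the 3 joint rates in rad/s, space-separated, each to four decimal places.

o_n = [1.2855, 0.1542, 0.0991]
J₁: ẑ×o_n = [-0.1542, 1.2855, 0.0000], ω = ẑ
J2: z=[0.0000, 0.0000, 1.0000] o=[0.5792, 0.1126, 0.0000] → [-0.0417, 0.7063, 0.0000, 0.0000, 0.0000, 1.0000]
J3: z=[0.7071, -0.7071, 0.0000] o=[0.8125, 0.3459, 0.1200] → [0.0148, 0.0148, 0.1989, 0.7071, -0.7071, 0.0000]
q̇ = J⁺·V = [-0.0420, -0.8590, -0.3190]

-0.0420 -0.8590 -0.3190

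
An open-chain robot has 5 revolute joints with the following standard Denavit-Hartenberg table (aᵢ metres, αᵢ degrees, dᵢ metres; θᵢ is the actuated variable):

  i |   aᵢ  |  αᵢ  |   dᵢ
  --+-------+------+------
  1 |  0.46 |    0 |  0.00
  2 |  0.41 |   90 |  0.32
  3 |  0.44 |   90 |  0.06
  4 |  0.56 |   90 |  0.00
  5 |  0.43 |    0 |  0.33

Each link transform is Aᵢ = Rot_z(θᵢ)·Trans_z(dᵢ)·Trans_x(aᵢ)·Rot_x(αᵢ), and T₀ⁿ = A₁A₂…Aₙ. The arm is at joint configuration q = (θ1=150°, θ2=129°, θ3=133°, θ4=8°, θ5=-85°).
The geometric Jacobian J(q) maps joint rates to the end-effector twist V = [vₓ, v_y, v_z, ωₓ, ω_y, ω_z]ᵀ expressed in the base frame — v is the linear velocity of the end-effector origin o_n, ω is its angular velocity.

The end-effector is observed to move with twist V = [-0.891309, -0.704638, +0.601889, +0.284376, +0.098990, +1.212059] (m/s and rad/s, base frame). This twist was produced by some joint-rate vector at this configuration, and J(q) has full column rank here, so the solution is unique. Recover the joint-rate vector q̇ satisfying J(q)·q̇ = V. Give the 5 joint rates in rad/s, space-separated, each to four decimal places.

o_n = [-0.3168, 0.8891, 0.8160]
J₁: ẑ×o_n = [-0.8891, -0.3168, 0.0000], ω = ẑ
J2: z=[0.0000, 0.0000, 1.0000] o=[-0.3984, 0.2300, 0.0000] → [-0.6591, 0.0815, 0.0000, 0.0000, 0.0000, 1.0000]
J3: z=[-0.9877, -0.1564, 0.0000] o=[-0.3342, -0.1750, 0.3200] → [-0.0776, 0.4898, -1.0482, -0.9877, -0.1564, 0.0000]
J4: z=[0.1144, -0.7223, 0.6820] o=[-0.4404, 0.1120, 0.6418] → [-0.6557, 0.0644, 0.1782, 0.1144, -0.7223, 0.6820]
J5: z=[0.9632, 0.2487, 0.1018] o=[-0.5766, 0.4734, 1.0474] → [-0.0999, 0.2493, 0.3358, 0.9632, 0.2487, 0.1018]
q̇ = J⁺·V = [0.8330, 0.5140, -0.7400, -0.1310, -0.4480]

0.8330 0.5140 -0.7400 -0.1310 -0.4480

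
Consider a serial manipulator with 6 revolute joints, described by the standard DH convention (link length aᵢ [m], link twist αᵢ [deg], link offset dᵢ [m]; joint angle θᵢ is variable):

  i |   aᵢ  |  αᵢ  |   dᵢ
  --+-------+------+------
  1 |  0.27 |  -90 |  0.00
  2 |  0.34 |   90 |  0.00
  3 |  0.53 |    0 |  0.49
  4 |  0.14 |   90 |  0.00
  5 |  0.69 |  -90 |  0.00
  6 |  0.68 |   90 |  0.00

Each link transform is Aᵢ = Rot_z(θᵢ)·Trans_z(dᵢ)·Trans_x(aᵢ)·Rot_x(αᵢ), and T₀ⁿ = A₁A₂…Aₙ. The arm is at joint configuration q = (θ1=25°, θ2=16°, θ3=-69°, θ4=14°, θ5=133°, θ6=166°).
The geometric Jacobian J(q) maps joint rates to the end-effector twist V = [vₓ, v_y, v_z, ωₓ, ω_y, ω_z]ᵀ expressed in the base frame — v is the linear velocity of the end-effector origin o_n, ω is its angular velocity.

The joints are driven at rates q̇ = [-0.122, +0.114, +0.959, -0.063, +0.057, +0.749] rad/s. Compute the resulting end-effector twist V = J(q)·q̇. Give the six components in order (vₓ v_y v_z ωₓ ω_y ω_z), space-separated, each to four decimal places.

o_n = [1.2219, 0.0200, 0.2902]
J₁: ẑ×o_n = [-0.0200, 1.2219, 0.0000], ω = ẑ
J2: z=[-0.4226, 0.9063, 0.0000] o=[0.2447, 0.1141, 0.0000] → [0.2630, 0.1226, -0.8459, -0.4226, 0.9063, 0.0000]
J3: z=[0.2498, 0.1165, 0.9613] o=[0.5409, 0.2522, -0.0937] → [0.2679, 0.5588, -0.1373, 0.2498, 0.1165, 0.9613]
J4: z=[0.2498, 0.1165, 0.9613] o=[1.0379, -0.0620, 0.3249] → [-0.0829, 0.1856, -0.0010, 0.2498, 0.1165, 0.9613]
J5: z=[-0.4712, -0.8526, 0.2258] o=[1.1563, -0.1333, 0.3028] → [-0.0238, 0.0089, -0.0163, -0.4712, -0.8526, 0.2258]
J6: z=[-0.7890, 0.2931, -0.5400] o=[0.8843, 0.1652, 0.8623] → [-0.2461, -0.6337, 0.0156, -0.7890, 0.2931, -0.5400]
V = J·q̇ = [0.1089, -0.0851, -0.2173, -0.4422, 0.3786, 0.3477]

0.1089 -0.0851 -0.2173 -0.4422 0.3786 0.3477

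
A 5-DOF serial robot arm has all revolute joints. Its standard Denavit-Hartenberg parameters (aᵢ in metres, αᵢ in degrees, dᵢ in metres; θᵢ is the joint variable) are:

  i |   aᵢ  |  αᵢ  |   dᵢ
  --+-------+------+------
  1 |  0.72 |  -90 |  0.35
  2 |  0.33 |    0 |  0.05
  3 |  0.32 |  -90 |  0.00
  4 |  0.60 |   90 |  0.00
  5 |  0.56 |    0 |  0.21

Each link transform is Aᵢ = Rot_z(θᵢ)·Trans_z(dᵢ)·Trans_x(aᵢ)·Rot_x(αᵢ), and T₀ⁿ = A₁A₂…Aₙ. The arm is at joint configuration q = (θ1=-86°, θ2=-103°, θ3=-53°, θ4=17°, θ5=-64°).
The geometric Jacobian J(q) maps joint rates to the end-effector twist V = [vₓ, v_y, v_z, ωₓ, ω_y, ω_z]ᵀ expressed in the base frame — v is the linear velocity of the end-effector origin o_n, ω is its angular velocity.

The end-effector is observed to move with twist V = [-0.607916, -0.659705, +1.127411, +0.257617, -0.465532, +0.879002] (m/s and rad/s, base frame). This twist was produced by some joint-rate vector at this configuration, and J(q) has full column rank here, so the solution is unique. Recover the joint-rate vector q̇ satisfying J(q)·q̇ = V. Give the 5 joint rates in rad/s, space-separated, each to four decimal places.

o_n = [-0.0414, 0.6447, 0.6957]
J₁: ẑ×o_n = [-0.6447, -0.0414, 0.0000], ω = ẑ
J2: z=[0.9976, 0.0698, 0.0000] o=[0.0502, -0.7182, 0.3500] → [0.0241, -0.3449, 1.3660, 0.9976, 0.0698, 0.0000]
J3: z=[0.9976, 0.0698, 0.0000] o=[0.0949, -0.6407, 0.6715] → [0.0017, -0.0241, 1.2918, 0.9976, 0.0698, 0.0000]
J4: z=[0.0284, -0.4057, 0.9135] o=[0.0745, -0.3491, 0.8017] → [-0.8649, -0.1029, -0.0189, 0.0284, -0.4057, 0.9135]
J5: z=[0.9353, 0.3332, 0.1189] o=[-0.1370, 0.1616, 1.0351] → [-0.1705, 0.3288, 0.4200, 0.9353, 0.3332, 0.1189]
q̇ = J⁺·V = [0.4950, 0.7330, 0.4220, 0.5470, -0.9730]

0.4950 0.7330 0.4220 0.5470 -0.9730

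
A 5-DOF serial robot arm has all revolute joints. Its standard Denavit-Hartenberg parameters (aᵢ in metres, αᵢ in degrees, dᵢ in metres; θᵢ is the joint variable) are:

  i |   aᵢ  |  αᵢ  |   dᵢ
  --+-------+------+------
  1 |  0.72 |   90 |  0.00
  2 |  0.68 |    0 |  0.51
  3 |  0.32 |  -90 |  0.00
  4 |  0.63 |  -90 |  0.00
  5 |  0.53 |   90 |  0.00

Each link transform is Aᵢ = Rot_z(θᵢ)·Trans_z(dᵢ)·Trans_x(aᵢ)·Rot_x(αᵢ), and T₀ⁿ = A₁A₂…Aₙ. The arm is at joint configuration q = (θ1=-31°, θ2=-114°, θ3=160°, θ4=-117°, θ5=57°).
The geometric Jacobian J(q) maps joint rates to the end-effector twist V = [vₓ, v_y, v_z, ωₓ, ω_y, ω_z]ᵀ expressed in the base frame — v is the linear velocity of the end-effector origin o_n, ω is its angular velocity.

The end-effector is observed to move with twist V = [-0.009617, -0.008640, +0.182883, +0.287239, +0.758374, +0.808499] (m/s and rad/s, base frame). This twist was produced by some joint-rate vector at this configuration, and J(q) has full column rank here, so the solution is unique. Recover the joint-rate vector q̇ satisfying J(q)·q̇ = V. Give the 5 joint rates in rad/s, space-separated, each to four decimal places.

o_n = [-0.0879, -1.4971, -0.9998]
J₁: ẑ×o_n = [1.4971, -0.0879, 0.0000], ω = ẑ
J2: z=[-0.5150, -0.8572, 0.0000] o=[0.6172, -0.3708, 0.0000] → [0.8570, -0.5149, -0.0243, -0.5150, -0.8572, 0.0000]
J3: z=[-0.5150, -0.8572, 0.0000] o=[0.1174, -0.6655, -0.6212] → [0.3245, -0.1950, 0.2523, -0.5150, -0.8572, 0.0000]
J4: z=[-0.6166, 0.3705, 0.6947] o=[0.3080, -0.7800, -0.3910] → [0.2726, -0.6503, 0.5888, -0.6166, 0.3705, 0.6947]
J5: z=[0.2967, -0.7079, 0.6409] o=[-0.1515, -1.1588, -0.5968] → [0.5021, 0.1603, -0.0554, 0.2967, -0.7079, 0.6409]
q̇ = J⁺·V = [0.0770, -0.3800, -0.6350, 0.6120, 0.4780]

0.0770 -0.3800 -0.6350 0.6120 0.4780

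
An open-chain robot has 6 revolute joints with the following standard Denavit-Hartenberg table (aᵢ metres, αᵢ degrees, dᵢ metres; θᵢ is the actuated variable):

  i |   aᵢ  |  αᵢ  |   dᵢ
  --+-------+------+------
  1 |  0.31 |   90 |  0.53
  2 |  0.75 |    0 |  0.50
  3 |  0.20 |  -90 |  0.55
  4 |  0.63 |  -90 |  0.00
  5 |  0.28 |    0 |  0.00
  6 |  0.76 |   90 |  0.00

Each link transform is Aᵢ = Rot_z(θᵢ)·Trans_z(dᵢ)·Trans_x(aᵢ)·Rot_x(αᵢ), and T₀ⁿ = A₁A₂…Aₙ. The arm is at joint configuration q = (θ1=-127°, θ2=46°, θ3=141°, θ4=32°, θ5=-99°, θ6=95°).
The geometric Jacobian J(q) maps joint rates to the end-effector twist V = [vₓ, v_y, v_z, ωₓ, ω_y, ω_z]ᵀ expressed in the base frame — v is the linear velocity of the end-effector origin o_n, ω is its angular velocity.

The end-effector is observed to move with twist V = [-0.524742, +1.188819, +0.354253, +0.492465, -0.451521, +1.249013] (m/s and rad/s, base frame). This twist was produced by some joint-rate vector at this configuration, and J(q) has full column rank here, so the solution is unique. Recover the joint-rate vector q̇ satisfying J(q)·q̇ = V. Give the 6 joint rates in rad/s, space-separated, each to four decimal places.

0.2850 -0.5160 0.1410 -0.9490 0.4680 -0.1260

o_n = [0.0066, 0.5697, 0.5791]
J₁: ẑ×o_n = [-0.5697, 0.0066, 0.0000], ω = ẑ
J2: z=[-0.7986, 0.6018, 0.0000] o=[-0.1866, -0.2476, 0.5300] → [0.0295, 0.0392, -0.7689, -0.7986, 0.6018, 0.0000]
J3: z=[-0.7986, 0.6018, 0.0000] o=[-0.8994, -0.3628, 1.0695] → [-0.2951, -0.3917, -1.2899, -0.7986, 0.6018, 0.0000]
J4: z=[-0.0733, -0.0973, -0.9925] o=[-1.2192, 0.1268, 1.0451] → [0.4850, -1.2508, 0.0868, -0.0733, -0.0973, -0.9925]
J5: z=[0.3607, -0.9304, 0.0646] o=[-0.6334, 0.3494, 0.9800] → [0.3588, 0.1860, 0.6750, 0.3607, -0.9304, 0.0646]
J6: z=[0.3607, -0.9304, 0.0646] o=[-0.6945, 0.3070, 0.7101] → [0.1049, 0.0925, 0.7470, 0.3607, -0.9304, 0.0646]
q̇ = J⁺·V = [0.2850, -0.5160, 0.1410, -0.9490, 0.4680, -0.1260]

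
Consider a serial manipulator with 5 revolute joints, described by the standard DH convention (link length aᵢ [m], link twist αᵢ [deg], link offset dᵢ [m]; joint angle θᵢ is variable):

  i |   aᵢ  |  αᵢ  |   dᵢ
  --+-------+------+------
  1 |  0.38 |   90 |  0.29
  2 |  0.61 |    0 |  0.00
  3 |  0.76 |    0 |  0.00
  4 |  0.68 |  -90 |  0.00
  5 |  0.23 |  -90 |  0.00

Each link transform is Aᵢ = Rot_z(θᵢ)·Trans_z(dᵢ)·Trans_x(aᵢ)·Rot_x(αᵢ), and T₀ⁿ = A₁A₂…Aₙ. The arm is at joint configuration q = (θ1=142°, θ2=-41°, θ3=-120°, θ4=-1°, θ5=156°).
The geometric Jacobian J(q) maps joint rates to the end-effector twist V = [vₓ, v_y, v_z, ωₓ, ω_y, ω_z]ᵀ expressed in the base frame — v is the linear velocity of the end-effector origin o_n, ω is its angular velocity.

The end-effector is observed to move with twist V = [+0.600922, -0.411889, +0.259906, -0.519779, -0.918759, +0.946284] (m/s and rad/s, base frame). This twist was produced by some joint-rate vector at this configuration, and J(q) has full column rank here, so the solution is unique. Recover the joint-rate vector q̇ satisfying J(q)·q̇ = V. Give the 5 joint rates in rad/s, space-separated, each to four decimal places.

o_n = [0.1986, -0.2739, -0.5028]
J₁: ẑ×o_n = [0.2739, 0.1986, -0.0000], ω = ẑ
J2: z=[0.6157, 0.7880, 0.0000] o=[-0.2994, 0.2340, 0.2900] → [-0.6248, 0.4881, -0.7051, 0.6157, 0.7880, 0.0000]
J3: z=[0.6157, 0.7880, 0.0000] o=[-0.6622, 0.5174, -0.1102] → [-0.3094, 0.2417, -1.1655, 0.6157, 0.7880, 0.0000]
J4: z=[0.6157, 0.7880, 0.0000] o=[-0.0960, 0.0750, -0.3576] → [-0.1144, 0.0894, -0.4469, 0.6157, 0.7880, 0.0000]
J5: z=[-0.2435, 0.1902, -0.9511] o=[0.4137, -0.3232, -0.5678] → [0.0593, 0.2203, 0.0289, -0.2435, 0.1902, -0.9511]
q̇ = J⁺·V = [0.4660, -0.9900, 0.6230, -0.6770, -0.5050]

0.4660 -0.9900 0.6230 -0.6770 -0.5050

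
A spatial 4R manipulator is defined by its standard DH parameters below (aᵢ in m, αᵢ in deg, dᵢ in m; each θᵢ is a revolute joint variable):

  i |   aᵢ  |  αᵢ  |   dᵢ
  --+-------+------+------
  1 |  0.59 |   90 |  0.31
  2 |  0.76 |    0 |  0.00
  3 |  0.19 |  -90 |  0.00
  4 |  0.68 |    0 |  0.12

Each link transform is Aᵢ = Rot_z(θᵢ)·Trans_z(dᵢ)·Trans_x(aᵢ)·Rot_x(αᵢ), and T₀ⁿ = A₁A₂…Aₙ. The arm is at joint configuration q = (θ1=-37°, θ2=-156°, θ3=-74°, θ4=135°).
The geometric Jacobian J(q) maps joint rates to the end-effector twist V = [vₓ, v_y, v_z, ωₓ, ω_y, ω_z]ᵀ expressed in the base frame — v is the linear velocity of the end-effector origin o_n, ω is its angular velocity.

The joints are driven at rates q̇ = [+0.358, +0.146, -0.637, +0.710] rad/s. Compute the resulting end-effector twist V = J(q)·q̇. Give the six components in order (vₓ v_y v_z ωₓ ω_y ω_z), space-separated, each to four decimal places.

o_n = [0.2820, 0.3896, -0.2990]
J₁: ẑ×o_n = [-0.3896, 0.2820, 0.0000], ω = ẑ
J2: z=[-0.6018, -0.7986, 0.0000] o=[0.4712, -0.3551, 0.3100] → [0.4864, -0.3665, -0.5993, -0.6018, -0.7986, 0.0000]
J3: z=[-0.6018, -0.7986, 0.0000] o=[-0.0833, 0.0628, 0.0009] → [0.2395, -0.1805, 0.0950, -0.6018, -0.7986, 0.0000]
J4: z=[-0.6118, 0.4610, -0.6428] o=[-0.1808, 0.1363, 0.1464] → [-0.0425, -0.5700, -0.3683, -0.6118, 0.4610, -0.6428]
V = J·q̇ = [-0.2512, -0.2423, -0.4095, -0.1389, 0.7195, -0.0984]

-0.2512 -0.2423 -0.4095 -0.1389 0.7195 -0.0984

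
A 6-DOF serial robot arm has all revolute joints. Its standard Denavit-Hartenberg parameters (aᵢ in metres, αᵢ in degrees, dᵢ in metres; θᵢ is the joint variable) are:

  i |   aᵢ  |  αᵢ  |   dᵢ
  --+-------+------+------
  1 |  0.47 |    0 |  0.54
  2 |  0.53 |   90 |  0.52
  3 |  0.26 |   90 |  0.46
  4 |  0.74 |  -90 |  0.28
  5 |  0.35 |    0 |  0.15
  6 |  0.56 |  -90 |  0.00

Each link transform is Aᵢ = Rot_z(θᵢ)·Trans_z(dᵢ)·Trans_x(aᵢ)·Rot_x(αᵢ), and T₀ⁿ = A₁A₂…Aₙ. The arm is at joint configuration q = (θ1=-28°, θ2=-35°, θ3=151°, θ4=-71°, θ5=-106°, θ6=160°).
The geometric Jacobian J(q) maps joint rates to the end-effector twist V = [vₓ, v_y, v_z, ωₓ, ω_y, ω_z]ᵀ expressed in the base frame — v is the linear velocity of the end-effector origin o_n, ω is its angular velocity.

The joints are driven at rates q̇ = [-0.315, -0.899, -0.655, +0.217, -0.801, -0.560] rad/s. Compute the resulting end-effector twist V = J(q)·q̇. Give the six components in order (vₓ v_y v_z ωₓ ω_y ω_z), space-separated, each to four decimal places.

o_n = [0.7723, -0.0170, 1.5512]
J₁: ẑ×o_n = [0.0170, 0.7723, -0.0000], ω = ẑ
J2: z=[0.0000, 0.0000, 1.0000] o=[0.4150, -0.2207, 0.5400] → [-0.2036, 0.3574, 0.0000, 0.0000, 0.0000, 1.0000]
J3: z=[-0.8910, -0.4540, 0.0000] o=[0.6556, -0.6929, 1.0600] → [-0.2230, 0.4377, -0.5492, -0.8910, -0.4540, 0.0000]
J4: z=[0.2201, -0.4320, 0.8746] o=[0.1425, -0.6991, 1.1861] → [-0.7543, 0.4705, 0.4222, 0.2201, -0.4320, 0.8746]
J5: z=[-0.6655, 0.5890, 0.4584] o=[0.7319, -0.3147, 1.5477] → [-0.1344, 0.0209, -0.2219, -0.6655, 0.5890, 0.4584]
J6: z=[-0.6655, 0.5890, 0.4584] o=[0.6373, -0.4375, 1.8955] → [-0.3956, -0.1672, -0.3594, -0.6655, 0.5890, 0.4584]
V = J·q̇ = [0.4892, -0.6722, 0.8304, 1.5371, -0.5980, -1.6481]

0.4892 -0.6722 0.8304 1.5371 -0.5980 -1.6481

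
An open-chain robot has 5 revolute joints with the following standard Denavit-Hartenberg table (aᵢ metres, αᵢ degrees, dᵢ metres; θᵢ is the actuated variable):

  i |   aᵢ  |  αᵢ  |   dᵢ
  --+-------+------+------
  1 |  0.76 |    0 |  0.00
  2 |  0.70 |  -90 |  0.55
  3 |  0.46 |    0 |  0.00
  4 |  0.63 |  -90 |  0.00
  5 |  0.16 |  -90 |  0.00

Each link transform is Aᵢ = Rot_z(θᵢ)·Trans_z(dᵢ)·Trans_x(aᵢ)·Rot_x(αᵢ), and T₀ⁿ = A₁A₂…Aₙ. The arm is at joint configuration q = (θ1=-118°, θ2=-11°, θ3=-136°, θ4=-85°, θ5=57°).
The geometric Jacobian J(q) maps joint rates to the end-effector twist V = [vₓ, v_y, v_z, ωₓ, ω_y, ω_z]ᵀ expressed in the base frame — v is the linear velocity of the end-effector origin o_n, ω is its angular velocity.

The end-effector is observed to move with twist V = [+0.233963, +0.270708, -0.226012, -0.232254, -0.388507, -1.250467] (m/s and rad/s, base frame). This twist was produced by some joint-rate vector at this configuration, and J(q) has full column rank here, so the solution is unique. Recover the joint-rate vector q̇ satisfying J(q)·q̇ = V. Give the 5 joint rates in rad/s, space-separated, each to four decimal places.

-0.2340 -0.5010 -0.6060 0.6700 -0.6830

o_n = [-0.3528, -0.4528, 0.3991]
J₁: ẑ×o_n = [0.4528, -0.3528, 0.0000], ω = ẑ
J2: z=[0.0000, 0.0000, 1.0000] o=[-0.3568, -0.6710, 0.0000] → [-0.2182, 0.0040, 0.0000, 0.0000, 0.0000, 1.0000]
J3: z=[0.7771, -0.6293, 0.0000] o=[-0.7973, -1.2150, 0.5500] → [0.0950, 0.1173, 0.8721, 0.7771, -0.6293, 0.0000]
J4: z=[0.7771, -0.6293, 0.0000] o=[-0.5891, -0.9579, 0.8695] → [0.2961, 0.3656, 0.5412, 0.7771, -0.6293, 0.0000]
J5: z=[0.4129, 0.5099, 0.7547] o=[-0.2899, -0.5884, 0.4562] → [-0.1315, -0.0239, 0.0880, 0.4129, 0.5099, 0.7547]
q̇ = J⁺·V = [-0.2340, -0.5010, -0.6060, 0.6700, -0.6830]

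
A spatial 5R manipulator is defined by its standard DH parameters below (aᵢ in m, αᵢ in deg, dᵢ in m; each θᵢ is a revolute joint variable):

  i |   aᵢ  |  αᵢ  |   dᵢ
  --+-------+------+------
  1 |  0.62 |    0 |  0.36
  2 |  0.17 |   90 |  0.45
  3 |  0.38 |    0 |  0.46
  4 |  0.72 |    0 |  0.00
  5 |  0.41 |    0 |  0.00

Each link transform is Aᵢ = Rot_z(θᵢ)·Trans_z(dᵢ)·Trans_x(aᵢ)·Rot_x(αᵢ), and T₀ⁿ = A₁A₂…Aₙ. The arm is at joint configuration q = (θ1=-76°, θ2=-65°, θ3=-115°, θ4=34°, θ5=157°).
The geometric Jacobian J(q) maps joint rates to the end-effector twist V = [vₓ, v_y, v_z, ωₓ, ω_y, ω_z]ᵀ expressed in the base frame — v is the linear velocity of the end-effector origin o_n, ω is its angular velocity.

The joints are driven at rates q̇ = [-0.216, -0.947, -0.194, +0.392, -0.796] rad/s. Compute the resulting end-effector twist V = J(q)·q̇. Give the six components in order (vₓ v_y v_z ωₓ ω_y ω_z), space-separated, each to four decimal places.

-0.1185 0.3079 -0.0059 0.3763 -0.4647 -1.1630

o_n = [-0.3114, -0.3833, 0.1523]
J₁: ẑ×o_n = [0.3833, -0.3114, 0.0000], ω = ẑ
J2: z=[0.0000, 0.0000, 1.0000] o=[0.1500, -0.6016, 0.3600] → [-0.2183, -0.4614, 0.0000, 0.0000, 0.0000, 1.0000]
J3: z=[-0.6293, 0.7771, 0.0000] o=[0.0179, -0.7086, 0.8100] → [-0.5111, -0.4139, 0.0512, -0.6293, 0.7771, 0.0000]
J4: z=[-0.6293, 0.7771, 0.0000] o=[-0.1468, -0.2500, 0.4656] → [-0.2435, -0.1972, 0.2118, -0.6293, 0.7771, 0.0000]
J5: z=[-0.6293, 0.7771, 0.0000] o=[-0.2343, -0.3209, -0.2455] → [0.3092, 0.2504, 0.0992, -0.6293, 0.7771, 0.0000]
V = J·q̇ = [-0.1185, 0.3079, -0.0059, 0.3763, -0.4647, -1.1630]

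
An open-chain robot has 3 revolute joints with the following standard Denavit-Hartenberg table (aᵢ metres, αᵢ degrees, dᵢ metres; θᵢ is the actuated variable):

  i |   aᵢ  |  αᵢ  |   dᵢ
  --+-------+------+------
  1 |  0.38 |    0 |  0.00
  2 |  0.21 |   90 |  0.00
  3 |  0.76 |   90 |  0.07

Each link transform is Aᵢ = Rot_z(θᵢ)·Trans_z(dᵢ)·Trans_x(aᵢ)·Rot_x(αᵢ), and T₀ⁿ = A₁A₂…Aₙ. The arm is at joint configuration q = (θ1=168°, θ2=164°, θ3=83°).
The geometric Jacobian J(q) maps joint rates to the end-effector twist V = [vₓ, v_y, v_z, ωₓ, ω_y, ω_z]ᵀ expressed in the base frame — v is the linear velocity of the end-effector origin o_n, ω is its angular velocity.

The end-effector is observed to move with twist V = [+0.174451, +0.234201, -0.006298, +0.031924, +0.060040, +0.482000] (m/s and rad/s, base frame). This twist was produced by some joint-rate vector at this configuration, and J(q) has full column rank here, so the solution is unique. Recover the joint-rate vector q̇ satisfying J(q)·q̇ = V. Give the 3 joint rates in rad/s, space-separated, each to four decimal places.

o_n = [-0.1374, -0.1249, 0.7543]
J₁: ẑ×o_n = [0.1249, -0.1374, 0.0000], ω = ẑ
J2: z=[0.0000, 0.0000, 1.0000] o=[-0.3717, 0.0790, 0.0000] → [0.2039, 0.2343, -0.0000, 0.0000, 0.0000, 1.0000]
J3: z=[-0.4695, -0.8829, 0.0000] o=[-0.1863, -0.0196, 0.0000] → [-0.6660, 0.3541, 0.0926, -0.4695, -0.8829, 0.0000]
q̇ = J⁺·V = [-0.3910, 0.8730, -0.0680]

-0.3910 0.8730 -0.0680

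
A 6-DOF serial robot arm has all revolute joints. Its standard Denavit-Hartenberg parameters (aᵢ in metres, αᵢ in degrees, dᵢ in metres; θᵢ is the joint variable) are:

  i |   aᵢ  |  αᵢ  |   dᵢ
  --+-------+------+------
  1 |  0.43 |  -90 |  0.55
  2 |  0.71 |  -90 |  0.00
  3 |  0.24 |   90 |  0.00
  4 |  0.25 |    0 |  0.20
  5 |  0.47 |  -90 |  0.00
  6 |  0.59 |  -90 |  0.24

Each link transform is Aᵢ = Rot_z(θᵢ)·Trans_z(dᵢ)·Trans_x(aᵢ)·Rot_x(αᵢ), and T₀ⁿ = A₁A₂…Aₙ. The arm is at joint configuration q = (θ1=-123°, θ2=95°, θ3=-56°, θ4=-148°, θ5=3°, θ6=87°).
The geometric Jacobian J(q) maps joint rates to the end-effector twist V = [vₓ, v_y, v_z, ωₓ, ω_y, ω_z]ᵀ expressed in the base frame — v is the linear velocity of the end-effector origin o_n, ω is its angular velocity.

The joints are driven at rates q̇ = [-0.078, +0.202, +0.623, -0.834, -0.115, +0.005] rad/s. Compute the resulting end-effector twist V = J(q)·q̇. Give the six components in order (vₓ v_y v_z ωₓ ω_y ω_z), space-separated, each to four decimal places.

o_n = [-0.8787, -0.5811, -0.3962]
J₁: ẑ×o_n = [0.5811, -0.8787, 0.0000], ω = ẑ
J2: z=[0.8387, -0.5446, 0.0000] o=[-0.2342, -0.3606, 0.5500] → [0.5153, 0.7935, -0.5359, 0.8387, -0.5446, 0.0000]
J3: z=[0.5426, 0.8355, 0.0872] o=[-0.2005, -0.3087, -0.1573] → [-0.1758, 0.0705, 0.4189, 0.5426, 0.8355, 0.0872]
J4: z=[0.4296, -0.3652, 0.8259] o=[-0.0273, -0.4073, -0.2910] → [0.1820, -0.6580, -0.3856, 0.4296, -0.3652, 0.8259]
J5: z=[0.4296, -0.3652, 0.8259] o=[-0.1662, -0.5039, -0.0193] → [0.2014, -0.4265, -0.2933, 0.4296, -0.3652, 0.8259]
J6: z=[-0.0304, -0.9199, -0.3909] o=[-0.5904, -0.5711, 0.1717] → [0.5185, 0.0954, -0.2649, -0.0304, -0.9199, -0.3909]
V = J·q̇ = [-0.2231, 0.8711, 0.5067, 0.0996, 0.7524, -0.8094]

-0.2231 0.8711 0.5067 0.0996 0.7524 -0.8094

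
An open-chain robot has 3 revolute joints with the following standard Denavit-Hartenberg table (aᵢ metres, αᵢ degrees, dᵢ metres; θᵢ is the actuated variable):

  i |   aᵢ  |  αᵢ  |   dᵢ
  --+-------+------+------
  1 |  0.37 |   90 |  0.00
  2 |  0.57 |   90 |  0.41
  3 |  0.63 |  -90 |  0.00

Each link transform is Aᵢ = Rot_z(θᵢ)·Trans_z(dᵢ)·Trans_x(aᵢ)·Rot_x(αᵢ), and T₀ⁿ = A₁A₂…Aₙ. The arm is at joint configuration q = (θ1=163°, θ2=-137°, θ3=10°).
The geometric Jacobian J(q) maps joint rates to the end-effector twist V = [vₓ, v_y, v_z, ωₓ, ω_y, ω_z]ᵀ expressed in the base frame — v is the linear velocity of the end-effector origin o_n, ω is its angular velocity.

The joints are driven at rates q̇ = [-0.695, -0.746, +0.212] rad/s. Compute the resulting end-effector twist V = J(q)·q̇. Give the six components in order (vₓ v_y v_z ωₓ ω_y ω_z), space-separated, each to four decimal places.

0.8449 -0.4846 0.6653 -0.0798 -0.7557 -0.5400

o_n = [0.6306, 0.3503, -0.8119]
J₁: ẑ×o_n = [-0.3503, 0.6306, 0.0000], ω = ẑ
J2: z=[0.2924, 0.9563, 0.0000] o=[-0.3538, 0.1082, 0.0000] → [-0.7764, 0.2374, -0.8706, 0.2924, 0.9563, 0.0000]
J3: z=[0.6522, -0.1994, 0.7314] o=[0.1647, 0.3784, -0.3887] → [0.1049, 0.6167, 0.0746, 0.6522, -0.1994, 0.7314]
V = J·q̇ = [0.8449, -0.4846, 0.6653, -0.0798, -0.7557, -0.5400]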